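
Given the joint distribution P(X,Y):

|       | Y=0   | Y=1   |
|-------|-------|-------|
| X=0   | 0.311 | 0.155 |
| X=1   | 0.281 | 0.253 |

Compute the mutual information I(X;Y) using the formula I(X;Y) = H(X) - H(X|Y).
0.0149 bits

I(X;Y) = H(X) - H(X|Y)

Marginal of X (row sums):
  P(X=0) = 0.311 + 0.155 = 0.466
  P(X=1) = 0.281 + 0.253 = 0.534
H(X) = -[0.466·log₂(0.466) + 0.534·log₂(0.534)]
  = 0.51334 + 0.48332 = 0.9967 bits

Marginal of Y (column sums):
  P(Y=0) = 0.311 + 0.281 = 0.592
  P(Y=1) = 0.155 + 0.253 = 0.408
H(X|Y) = Σ_y P(y)·H(X|Y=y):
  Y=0: P(Y=0) = 0.592, P(X|Y=0) = (311/592, 281/592) → H(X|Y=0) = 0.99815
  Y=1: P(Y=1) = 0.408, P(X|Y=1) = (155/408, 253/408) → H(X|Y=1) = 0.95797
H(X|Y) = 0.592·0.99815 + 0.408·0.95797 = 0.9818 bits

I(X;Y) = H(X) - H(X|Y) = 0.9967 - 0.9818 = 0.0149 bits

Cross-check via I(X;Y) = H(X) + H(Y) - H(X,Y): computing H(Y) from the column sums and H(X,Y) from the 4 cells in the same way gives H(Y) = 0.9754 bits and H(X,Y) = 1.9572 bits, so
I(X;Y) = 0.9967 + 0.9754 - 1.9572 = 0.0149 bits ✓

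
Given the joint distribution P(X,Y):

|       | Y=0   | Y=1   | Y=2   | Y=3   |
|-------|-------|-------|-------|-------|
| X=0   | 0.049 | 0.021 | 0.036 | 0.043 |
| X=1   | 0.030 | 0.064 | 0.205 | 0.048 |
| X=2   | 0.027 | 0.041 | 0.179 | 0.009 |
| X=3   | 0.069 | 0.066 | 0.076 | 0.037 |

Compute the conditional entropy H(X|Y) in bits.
1.8094 bits

H(X|Y) = H(X,Y) - H(Y)

H(X,Y) = -Σ_{x,y} P(x,y) log₂ P(x,y). Per-cell terms -P(x,y)·log₂P(x,y):
  X=0: 0.21320, 0.11704, 0.17265, 0.19520
  X=1: 0.15177, 0.25381, 0.46869, 0.21028
  X=2: 0.14069, 0.18894, 0.44427, 0.06116
  X=3: 0.26615, 0.25881, 0.28256, 0.17598
Sum of the 16 terms: H(X,Y) = 3.6012 bits

Marginal of Y (column sums):
  P(Y=0) = 0.049 + 0.030 + 0.027 + 0.069 = 0.175
  P(Y=1) = 0.021 + 0.064 + 0.041 + 0.066 = 0.192
  P(Y=2) = 0.036 + 0.205 + 0.179 + 0.076 = 0.496
  P(Y=3) = 0.043 + 0.048 + 0.009 + 0.037 = 0.137
H(Y) = -[0.175·log₂(0.175) + 0.192·log₂(0.192) + 0.496·log₂(0.496) + 0.137·log₂(0.137)]
  = 0.44005 + 0.45712 + 0.50175 + 0.39288 = 1.7918 bits

H(X|Y) = H(X,Y) - H(Y) = 3.6012 - 1.7918 = 1.8094 bits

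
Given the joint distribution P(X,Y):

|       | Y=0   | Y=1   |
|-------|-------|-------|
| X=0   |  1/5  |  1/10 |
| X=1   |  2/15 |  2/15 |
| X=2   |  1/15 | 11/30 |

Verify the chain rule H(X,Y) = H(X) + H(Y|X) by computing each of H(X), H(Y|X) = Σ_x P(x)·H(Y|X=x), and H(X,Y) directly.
H(X) = 1.5524 bits, H(Y|X) = 0.8106 bits, H(X,Y) = 2.3629 bits

Marginal of X (row sums):
  P(X=0) = 1/5 + 1/10 = 3/10
  P(X=1) = 2/15 + 2/15 = 4/15
  P(X=2) = 1/15 + 11/30 = 13/30
H(X) = -[(3/10)·log₂(3/10) + (4/15)·log₂(4/15) + (13/30)·log₂(13/30)]
  = 0.521090 + 0.508504 + 0.522795 = 1.5524 bits

H(Y|X) = Σ_x P(x)·H(Y|X=x):
  X=0: P(X=0) = 3/10, P(Y|X=0) = (2/3, 1/3) → H(Y|X=0) = 0.918296
  X=1: P(X=1) = 4/15, P(Y|X=1) = (1/2, 1/2) → H(Y|X=1) = 1.000000
  X=2: P(X=2) = 13/30, P(Y|X=2) = (2/13, 11/13) → H(Y|X=2) = 0.619382
H(Y|X) = (3/10)·0.918296 + (4/15)·1.000000 + (13/30)·0.619382 = 0.8106 bits

H(X,Y) = -Σ_{x,y} P(x,y) log₂ P(x,y). Per-cell terms -P(x,y)·log₂P(x,y):
  X=0: 0.464386, 0.332193
  X=1: 0.387585, 0.387585
  X=2: 0.260459, 0.530735
Sum of the 6 terms: H(X,Y) = 2.3629 bits

Chain rule check:
  H(X) + H(Y|X) = 1.5524 + 0.8106 = 2.3630 bits
  H(X,Y) = 2.3629 bits
✓ Chain rule verified (Δ = 0.0001 is 4-dp rounding noise: each of the three values was rounded independently).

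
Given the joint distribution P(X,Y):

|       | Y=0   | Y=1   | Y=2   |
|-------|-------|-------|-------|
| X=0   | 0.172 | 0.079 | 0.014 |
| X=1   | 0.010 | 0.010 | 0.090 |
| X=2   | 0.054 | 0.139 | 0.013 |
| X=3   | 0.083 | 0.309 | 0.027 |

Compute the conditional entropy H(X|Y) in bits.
1.5145 bits

H(X|Y) = H(X,Y) - H(Y)

H(X,Y) = -Σ_{x,y} P(x,y) log₂ P(x,y). Per-cell terms -P(x,y)·log₂P(x,y):
  X=0: 0.436797, 0.289298, 0.086218
  X=1: 0.066439, 0.066439, 0.312654
  X=2: 0.227388, 0.395711, 0.081449
  X=3: 0.298032, 0.523545, 0.140694
Sum of the 12 terms: H(X,Y) = 2.92466 bits

Marginal of Y (column sums):
  P(Y=0) = 0.172 + 0.010 + 0.054 + 0.083 = 0.319
  P(Y=1) = 0.079 + 0.010 + 0.139 + 0.309 = 0.537
  P(Y=2) = 0.014 + 0.090 + 0.013 + 0.027 = 0.144
H(Y) = -[0.319·log₂(0.319) + 0.537·log₂(0.537) + 0.144·log₂(0.144)]
  = 0.525831 + 0.481692 + 0.402604 = 1.41013 bits

H(X|Y) = H(X,Y) - H(Y) = 2.92466 - 1.41013 = 1.5145 bits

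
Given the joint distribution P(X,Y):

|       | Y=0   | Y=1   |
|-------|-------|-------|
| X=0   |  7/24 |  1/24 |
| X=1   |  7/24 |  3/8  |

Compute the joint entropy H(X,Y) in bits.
1.7586 bits

H(X,Y) = -Σ_{x,y} P(x,y) log₂ P(x,y). Per-cell terms -P(x,y)·log₂P(x,y):
  X=0: 0.5185, 0.1910
  X=1: 0.5185, 0.5306
Sum of the 4 terms: H(X,Y) = 1.7586 bits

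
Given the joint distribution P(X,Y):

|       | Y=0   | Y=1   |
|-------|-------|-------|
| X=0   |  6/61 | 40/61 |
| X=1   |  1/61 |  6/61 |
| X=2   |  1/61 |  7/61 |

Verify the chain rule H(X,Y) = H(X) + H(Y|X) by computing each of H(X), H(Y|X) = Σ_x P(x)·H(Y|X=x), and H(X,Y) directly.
H(X) = 1.0498 bits, H(Y|X) = 0.5604 bits, H(X,Y) = 1.6103 bits

Marginal of X (row sums):
  P(X=0) = 6/61 + 40/61 = 46/61
  P(X=1) = 1/61 + 6/61 = 7/61
  P(X=2) = 1/61 + 7/61 = 8/61
H(X) = -[(46/61)·log₂(46/61) + (7/61)·log₂(7/61) + (8/61)·log₂(8/61)]
  = 0.30705 + 0.35842 + 0.38436 = 1.0498 bits

H(Y|X) = Σ_x P(x)·H(Y|X=x):
  X=0: P(X=0) = 46/61, P(Y|X=0) = (3/23, 20/23) → H(Y|X=0) = 0.55863
  X=1: P(X=1) = 7/61, P(Y|X=1) = (1/7, 6/7) → H(Y|X=1) = 0.59167
  X=2: P(X=2) = 8/61, P(Y|X=2) = (1/8, 7/8) → H(Y|X=2) = 0.54356
H(Y|X) = (46/61)·0.55863 + (7/61)·0.59167 + (8/61)·0.54356 = 0.5604 bits

H(X,Y) = -Σ_{x,y} P(x,y) log₂ P(x,y). Per-cell terms -P(x,y)·log₂P(x,y):
  X=0: 0.32909, 0.39922
  X=1: 0.09723, 0.32909
  X=2: 0.09723, 0.35842
Sum of the 6 terms: H(X,Y) = 1.6103 bits

Chain rule check:
  H(X) + H(Y|X) = 1.0498 + 0.5604 = 1.6102 bits
  H(X,Y) = 1.6103 bits
✓ Chain rule verified (Δ = 0.0001 is 4-dp rounding noise: each of the three values was rounded independently).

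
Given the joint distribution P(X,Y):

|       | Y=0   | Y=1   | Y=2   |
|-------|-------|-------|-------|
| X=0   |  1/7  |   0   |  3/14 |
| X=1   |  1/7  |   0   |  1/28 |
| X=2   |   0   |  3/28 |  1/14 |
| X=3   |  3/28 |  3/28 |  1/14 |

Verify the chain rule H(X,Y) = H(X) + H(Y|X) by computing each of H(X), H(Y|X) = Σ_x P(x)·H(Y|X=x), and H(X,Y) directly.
H(X) = 1.9345 bits, H(Y|X) = 1.0951 bits, H(X,Y) = 3.0297 bits

Marginal of X (row sums):
  P(X=0) = 1/7 + 0 + 3/14 = 5/14
  P(X=1) = 1/7 + 0 + 1/28 = 5/28
  P(X=2) = 0 + 3/28 + 1/14 = 5/28
  P(X=3) = 3/28 + 3/28 + 1/14 = 2/7
H(X) = -[(5/14)·log₂(5/14) + (5/28)·log₂(5/28) + (5/28)·log₂(5/28) + (2/7)·log₂(2/7)]
  = 0.530510 + 0.443826 + 0.443826 + 0.516387 = 1.9345 bits

H(Y|X) = Σ_x P(x)·H(Y|X=x):
  X=0: P(X=0) = 5/14, P(Y|X=0) = (2/5, 0, 3/5) → H(Y|X=0) = 0.970951
  X=1: P(X=1) = 5/28, P(Y|X=1) = (4/5, 0, 1/5) → H(Y|X=1) = 0.721928
  X=2: P(X=2) = 5/28, P(Y|X=2) = (0, 3/5, 2/5) → H(Y|X=2) = 0.970951
  X=3: P(X=3) = 2/7, P(Y|X=3) = (3/8, 3/8, 1/4) → H(Y|X=3) = 1.561278
H(Y|X) = (5/14)·0.970951 + (5/28)·0.721928 + (5/28)·0.970951 + (2/7)·1.561278 = 1.0951 bits

H(X,Y) = -Σ_{x,y} P(x,y) log₂ P(x,y). Per-cell terms -P(x,y)·log₂P(x,y):
  X=0: 0.401051, 0.000000, 0.476227
  X=1: 0.401051, 0.000000, 0.171691
  X=2: 0.000000, 0.345256, 0.271954
  X=3: 0.345256, 0.345256, 0.271954
  (cells with P = 0 contribute 0)
Sum of the 12 terms: H(X,Y) = 3.0297 bits

Chain rule check:
  H(X) + H(Y|X) = 1.9345 + 1.0951 = 3.0296 bits
  H(X,Y) = 3.0297 bits
✓ Chain rule verified (Δ = 0.0001 is 4-dp rounding noise: each of the three values was rounded independently).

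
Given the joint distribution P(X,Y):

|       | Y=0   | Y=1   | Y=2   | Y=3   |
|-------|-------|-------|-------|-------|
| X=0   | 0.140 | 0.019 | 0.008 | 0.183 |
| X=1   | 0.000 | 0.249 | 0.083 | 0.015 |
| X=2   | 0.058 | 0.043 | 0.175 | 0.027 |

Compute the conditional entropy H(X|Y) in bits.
0.9333 bits

H(X|Y) = H(X,Y) - H(Y)

H(X,Y) = -Σ_{x,y} P(x,y) log₂ P(x,y). Per-cell terms -P(x,y)·log₂P(x,y):
  X=0: 0.397110, 0.108639, 0.055726, 0.448365
  X=1: 0.000000, 0.499440, 0.298032, 0.090883
  X=2: 0.238253, 0.195199, 0.440050, 0.140694
  (cells with P = 0 contribute 0)
Sum of the 12 terms: H(X,Y) = 2.91239 bits

Marginal of Y (column sums):
  P(Y=0) = 0.140 + 0.000 + 0.058 = 0.198
  P(Y=1) = 0.019 + 0.249 + 0.043 = 0.311
  P(Y=2) = 0.008 + 0.083 + 0.175 = 0.266
  P(Y=3) = 0.183 + 0.015 + 0.027 = 0.225
H(Y) = -[0.198·log₂(0.198) + 0.311·log₂(0.311) + 0.266·log₂(0.266) + 0.225·log₂(0.225)]
  = 0.462613 + 0.524039 + 0.508193 + 0.484201 = 1.97905 bits

H(X|Y) = H(X,Y) - H(Y) = 2.91239 - 1.97905 = 0.9333 bits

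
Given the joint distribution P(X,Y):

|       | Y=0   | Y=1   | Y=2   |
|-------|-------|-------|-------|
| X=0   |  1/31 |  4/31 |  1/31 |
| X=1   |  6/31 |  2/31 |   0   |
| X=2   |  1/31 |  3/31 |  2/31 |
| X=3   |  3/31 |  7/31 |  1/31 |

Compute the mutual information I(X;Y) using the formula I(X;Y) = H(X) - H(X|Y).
0.2298 bits

I(X;Y) = H(X) - H(X|Y)

Marginal of X (row sums):
  P(X=0) = 1/31 + 4/31 + 1/31 = 6/31
  P(X=1) = 6/31 + 2/31 + 0 = 8/31
  P(X=2) = 1/31 + 3/31 + 2/31 = 6/31
  P(X=3) = 3/31 + 7/31 + 1/31 = 11/31
H(X) = -[(6/31)·log₂(6/31) + (8/31)·log₂(8/31) + (6/31)·log₂(6/31) + (11/31)·log₂(11/31)]
  = 0.45856 + 0.50431 + 0.45856 + 0.53040 = 1.9518 bits

Marginal of Y (column sums):
  P(Y=0) = 1/31 + 6/31 + 1/31 + 3/31 = 11/31
  P(Y=1) = 4/31 + 2/31 + 3/31 + 7/31 = 16/31
  P(Y=2) = 1/31 + 0 + 2/31 + 1/31 = 4/31
H(X|Y) = Σ_y P(y)·H(X|Y=y):
  Y=0: P(Y=0) = 11/31, P(X|Y=0) = (1/11, 6/11, 1/11, 3/11) → H(X|Y=0) = 1.61719
  Y=1: P(Y=1) = 16/31, P(X|Y=1) = (1/4, 1/8, 3/16, 7/16) → H(X|Y=1) = 1.84960
  Y=2: P(Y=2) = 4/31, P(X|Y=2) = (1/4, 0, 1/2, 1/4) → H(X|Y=2) = 1.50000
H(X|Y) = (11/31)·1.61719 + (16/31)·1.84960 + (4/31)·1.50000 = 1.7220 bits

I(X;Y) = H(X) - H(X|Y) = 1.9518 - 1.7220 = 0.2298 bits

Cross-check via I(X;Y) = H(X) + H(Y) - H(X,Y): computing H(Y) from the column sums and H(X,Y) from the 12 cells in the same way gives H(Y) = 1.4041 bits and H(X,Y) = 3.1261 bits, so
I(X;Y) = 1.9518 + 1.4041 - 3.1261 = 0.2298 bits ✓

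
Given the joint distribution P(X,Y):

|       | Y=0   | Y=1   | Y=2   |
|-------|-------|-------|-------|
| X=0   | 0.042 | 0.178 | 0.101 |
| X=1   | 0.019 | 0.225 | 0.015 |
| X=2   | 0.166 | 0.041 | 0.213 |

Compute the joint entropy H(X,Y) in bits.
2.7473 bits

H(X,Y) = -Σ_{x,y} P(x,y) log₂ P(x,y). Per-cell terms -P(x,y)·log₂P(x,y):
  X=0: 0.1921, 0.4432, 0.3341
  X=1: 0.1086, 0.4842, 0.0909
  X=2: 0.4301, 0.1889, 0.4752
Sum of the 9 terms: H(X,Y) = 2.7473 bits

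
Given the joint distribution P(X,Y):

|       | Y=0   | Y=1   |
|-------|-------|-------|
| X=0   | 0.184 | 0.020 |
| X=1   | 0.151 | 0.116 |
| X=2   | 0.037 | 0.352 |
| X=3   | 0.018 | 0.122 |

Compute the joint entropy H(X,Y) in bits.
2.5154 bits

H(X,Y) = -Σ_{x,y} P(x,y) log₂ P(x,y). Per-cell terms -P(x,y)·log₂P(x,y):
  X=0: 0.4494, 0.1129
  X=1: 0.4118, 0.3605
  X=2: 0.1760, 0.5302
  X=3: 0.1043, 0.3703
Sum of the 8 terms: H(X,Y) = 2.5154 bits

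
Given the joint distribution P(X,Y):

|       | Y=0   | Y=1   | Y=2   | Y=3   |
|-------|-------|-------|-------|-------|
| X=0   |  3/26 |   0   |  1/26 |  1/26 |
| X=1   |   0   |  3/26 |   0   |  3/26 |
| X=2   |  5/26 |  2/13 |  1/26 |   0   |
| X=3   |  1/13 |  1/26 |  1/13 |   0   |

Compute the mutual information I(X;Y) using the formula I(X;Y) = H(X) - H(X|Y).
0.5738 bits

I(X;Y) = H(X) - H(X|Y)

Marginal of X (row sums):
  P(X=0) = 3/26 + 0 + 1/26 + 1/26 = 5/26
  P(X=1) = 0 + 3/26 + 0 + 3/26 = 3/13
  P(X=2) = 5/26 + 2/13 + 1/26 + 0 = 5/13
  P(X=3) = 1/13 + 1/26 + 1/13 + 0 = 5/26
H(X) = -[(5/26)·log₂(5/26) + (3/13)·log₂(3/13) + (5/13)·log₂(5/13) + (5/26)·log₂(5/26)]
  = 0.4574 + 0.4882 + 0.5302 + 0.4574 = 1.9332 bits

Marginal of Y (column sums):
  P(Y=0) = 3/26 + 0 + 5/26 + 1/13 = 5/13
  P(Y=1) = 0 + 3/26 + 2/13 + 1/26 = 4/13
  P(Y=2) = 1/26 + 0 + 1/26 + 1/13 = 2/13
  P(Y=3) = 1/26 + 3/26 + 0 + 0 = 2/13
H(X|Y) = Σ_y P(y)·H(X|Y=y):
  Y=0: P(Y=0) = 5/13, P(X|Y=0) = (3/10, 0, 1/2, 1/5) → H(X|Y=0) = 1.4855
  Y=1: P(Y=1) = 4/13, P(X|Y=1) = (0, 3/8, 1/2, 1/8) → H(X|Y=1) = 1.4056
  Y=2: P(Y=2) = 2/13, P(X|Y=2) = (1/4, 0, 1/4, 1/2) → H(X|Y=2) = 1.5000
  Y=3: P(Y=3) = 2/13, P(X|Y=3) = (1/4, 3/4, 0, 0) → H(X|Y=3) = 0.8113
H(X|Y) = (5/13)·1.4855 + (4/13)·1.4056 + (2/13)·1.5000 + (2/13)·0.8113 = 1.3594 bits

I(X;Y) = H(X) - H(X|Y) = 1.9332 - 1.3594 = 0.5738 bits

Cross-check via I(X;Y) = H(X) + H(Y) - H(X,Y): computing H(Y) from the column sums and H(X,Y) from the 16 cells in the same way gives H(Y) = 1.8843 bits and H(X,Y) = 3.2437 bits, so
I(X;Y) = 1.9332 + 1.8843 - 3.2437 = 0.5738 bits ✓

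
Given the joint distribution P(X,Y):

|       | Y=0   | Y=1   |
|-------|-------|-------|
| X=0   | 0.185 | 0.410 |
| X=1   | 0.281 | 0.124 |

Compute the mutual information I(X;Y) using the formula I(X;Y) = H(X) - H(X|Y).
0.1047 bits

I(X;Y) = H(X) - H(X|Y)

Marginal of X (row sums):
  P(X=0) = 0.185 + 0.410 = 0.595
  P(X=1) = 0.281 + 0.124 = 0.405
H(X) = -[0.595·log₂(0.595) + 0.405·log₂(0.405)]
  = 0.4457 + 0.5281 = 0.9738 bits

Marginal of Y (column sums):
  P(Y=0) = 0.185 + 0.281 = 0.466
  P(Y=1) = 0.410 + 0.124 = 0.534
H(X|Y) = Σ_y P(y)·H(X|Y=y):
  Y=0: P(Y=0) = 0.466, P(X|Y=0) = (185/466, 281/466) → H(X|Y=0) = 0.9692
  Y=1: P(Y=1) = 0.534, P(X|Y=1) = (205/267, 62/267) → H(X|Y=1) = 0.7818
H(X|Y) = 0.466·0.9692 + 0.534·0.7818 = 0.8691 bits

I(X;Y) = H(X) - H(X|Y) = 0.9738 - 0.8691 = 0.1047 bits

Cross-check via I(X;Y) = H(X) + H(Y) - H(X,Y): computing H(Y) from the column sums and H(X,Y) from the 4 cells in the same way gives H(Y) = 0.9967 bits and H(X,Y) = 1.8658 bits, so
I(X;Y) = 0.9738 + 0.9967 - 1.8658 = 0.1047 bits ✓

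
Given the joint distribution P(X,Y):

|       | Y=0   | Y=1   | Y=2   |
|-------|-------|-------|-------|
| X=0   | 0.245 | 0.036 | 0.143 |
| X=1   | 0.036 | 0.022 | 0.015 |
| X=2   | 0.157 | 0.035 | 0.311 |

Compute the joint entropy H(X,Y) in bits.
2.5684 bits

H(X,Y) = -Σ_{x,y} P(x,y) log₂ P(x,y). Per-cell terms -P(x,y)·log₂P(x,y):
  X=0: 0.4971, 0.1727, 0.4012
  X=1: 0.1727, 0.1211, 0.0909
  X=2: 0.4194, 0.1693, 0.5240
Sum of the 9 terms: H(X,Y) = 2.5684 bits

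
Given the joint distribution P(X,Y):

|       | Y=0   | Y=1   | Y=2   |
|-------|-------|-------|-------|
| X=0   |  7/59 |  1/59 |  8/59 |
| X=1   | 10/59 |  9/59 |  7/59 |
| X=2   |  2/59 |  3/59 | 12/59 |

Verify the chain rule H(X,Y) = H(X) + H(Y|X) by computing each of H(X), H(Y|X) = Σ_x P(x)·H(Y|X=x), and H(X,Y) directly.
H(X) = 1.5488 bits, H(Y|X) = 1.3707 bits, H(X,Y) = 2.9195 bits

Marginal of X (row sums):
  P(X=0) = 7/59 + 1/59 + 8/59 = 16/59
  P(X=1) = 10/59 + 9/59 + 7/59 = 26/59
  P(X=2) = 2/59 + 3/59 + 12/59 = 17/59
H(X) = -[(16/59)·log₂(16/59) + (26/59)·log₂(26/59) + (17/59)·log₂(17/59)]
  = 0.5105 + 0.5210 + 0.5173 = 1.5488 bits

H(Y|X) = Σ_x P(x)·H(Y|X=x):
  X=0: P(X=0) = 16/59, P(Y|X=0) = (7/16, 1/16, 1/2) → H(Y|X=0) = 1.2718
  X=1: P(X=1) = 26/59, P(Y|X=1) = (5/13, 9/26, 7/26) → H(Y|X=1) = 1.5697
  X=2: P(X=2) = 17/59, P(Y|X=2) = (2/17, 3/17, 12/17) → H(Y|X=2) = 1.1596
H(Y|X) = (16/59)·1.2718 + (26/59)·1.5697 + (17/59)·1.1596 = 1.3707 bits

H(X,Y) = -Σ_{x,y} P(x,y) log₂ P(x,y). Per-cell terms -P(x,y)·log₂P(x,y):
  X=0: 0.3649, 0.0997, 0.3909
  X=1: 0.4340, 0.4138, 0.3649
  X=2: 0.1655, 0.2185, 0.4673
Sum of the 9 terms: H(X,Y) = 2.9195 bits

Chain rule check:
  H(X) + H(Y|X) = 1.5488 + 1.3707 = 2.9195 bits
  H(X,Y) = 2.9195 bits
✓ Chain rule verified.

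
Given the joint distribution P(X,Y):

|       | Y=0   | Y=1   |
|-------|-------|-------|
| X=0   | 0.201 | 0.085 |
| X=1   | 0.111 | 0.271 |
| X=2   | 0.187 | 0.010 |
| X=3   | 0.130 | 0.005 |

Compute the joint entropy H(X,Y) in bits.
2.5697 bits

H(X,Y) = -Σ_{x,y} P(x,y) log₂ P(x,y). Per-cell terms -P(x,y)·log₂P(x,y):
  X=0: 0.46526, 0.30229
  X=1: 0.35202, 0.51047
  X=2: 0.45233, 0.06644
  X=3: 0.38264, 0.03822
Sum of the 8 terms: H(X,Y) = 2.5697 bits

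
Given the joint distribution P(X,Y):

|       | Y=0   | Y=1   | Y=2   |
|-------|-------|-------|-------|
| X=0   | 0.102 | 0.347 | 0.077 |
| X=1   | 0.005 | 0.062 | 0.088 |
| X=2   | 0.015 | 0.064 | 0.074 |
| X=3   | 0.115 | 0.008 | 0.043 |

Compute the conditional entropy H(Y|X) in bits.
1.2297 bits

H(Y|X) = H(X,Y) - H(X)

H(X,Y) = -Σ_{x,y} P(x,y) log₂ P(x,y). Per-cell terms -P(x,y)·log₂P(x,y):
  X=0: 0.3359226, 0.5298664, 0.2848228
  X=1: 0.0382193, 0.2487185, 0.3085590
  X=2: 0.0908834, 0.2538102, 0.2779685
  X=3: 0.3588338, 0.0557263, 0.1951993
Sum of the 12 terms: H(X,Y) = 2.978530 bits

Marginal of X (row sums):
  P(X=0) = 0.102 + 0.347 + 0.077 = 0.526
  P(X=1) = 0.005 + 0.062 + 0.088 = 0.155
  P(X=2) = 0.015 + 0.064 + 0.074 = 0.153
  P(X=3) = 0.115 + 0.008 + 0.043 = 0.166
H(X) = -[0.526·log₂(0.526) + 0.155·log₂(0.155) + 0.153·log₂(0.153) + 0.166·log₂(0.166)]
  = 0.4875311 + 0.4168973 + 0.4143847 + 0.4300636 = 1.748877 bits

H(Y|X) = H(X,Y) - H(X) = 2.978530 - 1.748877 = 1.2297 bits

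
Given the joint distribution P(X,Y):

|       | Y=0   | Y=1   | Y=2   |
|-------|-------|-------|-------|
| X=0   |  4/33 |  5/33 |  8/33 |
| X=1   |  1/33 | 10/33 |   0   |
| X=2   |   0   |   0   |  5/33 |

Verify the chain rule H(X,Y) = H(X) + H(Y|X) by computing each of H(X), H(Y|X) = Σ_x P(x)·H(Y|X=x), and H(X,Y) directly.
H(X) = 1.4338 bits, H(Y|X) = 0.9307 bits, H(X,Y) = 2.3644 bits

Marginal of X (row sums):
  P(X=0) = 4/33 + 5/33 + 8/33 = 17/33
  P(X=1) = 1/33 + 10/33 + 0 = 1/3
  P(X=2) = 0 + 0 + 5/33 = 5/33
H(X) = -[(17/33)·log₂(17/33) + (1/3)·log₂(1/3) + (5/33)·log₂(5/33)]
  = 0.49296 + 0.52832 + 0.41249 = 1.4338 bits

H(Y|X) = Σ_x P(x)·H(Y|X=x):
  X=0: P(X=0) = 17/33, P(Y|X=0) = (4/17, 5/17, 8/17) → H(Y|X=0) = 1.52219
  X=1: P(X=1) = 1/3, P(Y|X=1) = (1/11, 10/11, 0) → H(Y|X=1) = 0.43950
  X=2: P(X=2) = 5/33, P(Y|X=2) = (0, 0, 1) → H(Y|X=2) = 0.00000
H(Y|X) = (17/33)·1.52219 + (1/3)·0.43950 + (5/33)·0.00000 = 0.9307 bits

H(X,Y) = -Σ_{x,y} P(x,y) log₂ P(x,y). Per-cell terms -P(x,y)·log₂P(x,y):
  X=0: 0.36902, 0.41249, 0.49561
  X=1: 0.15286, 0.52196, 0.00000
  X=2: 0.00000, 0.00000, 0.41249
  (cells with P = 0 contribute 0)
Sum of the 9 terms: H(X,Y) = 2.3644 bits

Chain rule check:
  H(X) + H(Y|X) = 1.4338 + 0.9307 = 2.3645 bits
  H(X,Y) = 2.3644 bits
✓ Chain rule verified (Δ = 0.0001 is 4-dp rounding noise: each of the three values was rounded independently).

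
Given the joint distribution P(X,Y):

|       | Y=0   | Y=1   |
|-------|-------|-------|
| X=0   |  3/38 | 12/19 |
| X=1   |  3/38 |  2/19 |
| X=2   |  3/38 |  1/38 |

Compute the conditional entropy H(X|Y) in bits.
0.9765 bits

H(X|Y) = H(X,Y) - H(Y)

H(X,Y) = -Σ_{x,y} P(x,y) log₂ P(x,y). Per-cell terms -P(x,y)·log₂P(x,y):
  X=0: 0.289181, 0.418715
  X=1: 0.289181, 0.341887
  X=2: 0.289181, 0.138103
Sum of the 6 terms: H(X,Y) = 1.76625 bits

Marginal of Y (column sums):
  P(Y=0) = 3/38 + 3/38 + 3/38 = 9/38
  P(Y=1) = 12/19 + 2/19 + 1/38 = 29/38
H(Y) = -[(9/38)·log₂(9/38) + (29/38)·log₂(29/38)]
  = 0.492158 + 0.297591 = 0.78975 bits

H(X|Y) = H(X,Y) - H(Y) = 1.76625 - 0.78975 = 0.9765 bits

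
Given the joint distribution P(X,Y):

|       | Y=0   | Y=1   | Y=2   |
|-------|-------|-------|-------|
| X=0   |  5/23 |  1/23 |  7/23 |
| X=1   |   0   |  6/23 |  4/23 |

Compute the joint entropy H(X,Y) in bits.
2.1422 bits

H(X,Y) = -Σ_{x,y} P(x,y) log₂ P(x,y). Per-cell terms -P(x,y)·log₂P(x,y):
  X=0: 0.4786, 0.1967, 0.5223
  X=1: 0.0000, 0.5057, 0.4389
  (cells with P = 0 contribute 0)
Sum of the 6 terms: H(X,Y) = 2.1422 bits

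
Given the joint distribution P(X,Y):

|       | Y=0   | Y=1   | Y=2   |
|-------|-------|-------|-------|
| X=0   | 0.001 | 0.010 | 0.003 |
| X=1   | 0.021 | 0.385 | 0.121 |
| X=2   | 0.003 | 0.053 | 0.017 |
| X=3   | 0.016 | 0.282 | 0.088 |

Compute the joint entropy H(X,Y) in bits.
2.3861 bits

H(X,Y) = -Σ_{x,y} P(x,y) log₂ P(x,y). Per-cell terms -P(x,y)·log₂P(x,y):
  X=0: 0.0100, 0.0664, 0.0251
  X=1: 0.1170, 0.5302, 0.3687
  X=2: 0.0251, 0.2246, 0.0999
  X=3: 0.0955, 0.5150, 0.3086
Sum of the 12 terms: H(X,Y) = 2.3861 bits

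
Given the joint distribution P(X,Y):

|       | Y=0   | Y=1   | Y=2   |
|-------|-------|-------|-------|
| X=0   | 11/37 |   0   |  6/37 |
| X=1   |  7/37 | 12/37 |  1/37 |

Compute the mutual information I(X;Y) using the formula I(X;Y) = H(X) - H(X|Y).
0.4143 bits

I(X;Y) = H(X) - H(X|Y)

Marginal of X (row sums):
  P(X=0) = 11/37 + 0 + 6/37 = 17/37
  P(X=1) = 7/37 + 12/37 + 1/37 = 20/37
H(X) = -[(17/37)·log₂(17/37) + (20/37)·log₂(20/37)]
  = 0.51551 + 0.47974 = 0.99525 bits

Marginal of Y (column sums):
  P(Y=0) = 11/37 + 7/37 = 18/37
  P(Y=1) = 0 + 12/37 = 12/37
  P(Y=2) = 6/37 + 1/37 = 7/37
H(X|Y) = Σ_y P(y)·H(X|Y=y):
  Y=0: P(Y=0) = 18/37, P(X|Y=0) = (11/18, 7/18) → H(X|Y=0) = 0.96408
  Y=1: P(Y=1) = 12/37, P(X|Y=1) = (0, 1) → H(X|Y=1) = 0.00000
  Y=2: P(Y=2) = 7/37, P(X|Y=2) = (6/7, 1/7) → H(X|Y=2) = 0.59167
H(X|Y) = (18/37)·0.96408 + (12/37)·0.00000 + (7/37)·0.59167 = 0.58095 bits

I(X;Y) = H(X) - H(X|Y) = 0.99525 - 0.58095 = 0.4143 bits

Cross-check via I(X;Y) = H(X) + H(Y) - H(X,Y): computing H(Y) from the column sums and H(X,Y) from the 6 cells in the same way gives H(Y) = 1.48703 bits and H(X,Y) = 2.06798 bits, so
I(X;Y) = 0.99525 + 1.48703 - 2.06798 = 0.4143 bits ✓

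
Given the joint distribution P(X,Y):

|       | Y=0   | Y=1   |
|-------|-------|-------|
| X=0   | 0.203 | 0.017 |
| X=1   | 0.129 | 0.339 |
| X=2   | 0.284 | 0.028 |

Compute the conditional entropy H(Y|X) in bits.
0.6198 bits

H(Y|X) = H(X,Y) - H(X)

H(X,Y) = -Σ_{x,y} P(x,y) log₂ P(x,y). Per-cell terms -P(x,y)·log₂P(x,y):
  X=0: 0.46699, 0.09993
  X=1: 0.38114, 0.52906
  X=2: 0.51575, 0.14444
Sum of the 6 terms: H(X,Y) = 2.1373 bits

Marginal of X (row sums):
  P(X=0) = 0.203 + 0.017 = 0.220
  P(X=1) = 0.129 + 0.339 = 0.468
  P(X=2) = 0.284 + 0.028 = 0.312
H(X) = -[0.220·log₂(0.220) + 0.468·log₂(0.468) + 0.312·log₂(0.312)]
  = 0.48057 + 0.51266 + 0.52428 = 1.5175 bits

H(Y|X) = H(X,Y) - H(X) = 2.1373 - 1.5175 = 0.6198 bits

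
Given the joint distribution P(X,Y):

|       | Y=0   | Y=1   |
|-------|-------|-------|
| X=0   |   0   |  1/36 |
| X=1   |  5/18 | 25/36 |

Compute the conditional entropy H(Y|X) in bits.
0.8391 bits

H(Y|X) = H(X,Y) - H(X)

H(X,Y) = -Σ_{x,y} P(x,y) log₂ P(x,y). Per-cell terms -P(x,y)·log₂P(x,y):
  X=0: 0.000000, 0.143609
  X=1: 0.513332, 0.365326
  (cells with P = 0 contribute 0)
Sum of the 4 terms: H(X,Y) = 1.022267 bits

Marginal of X (row sums):
  P(X=0) = 0 + 1/36 = 1/36
  P(X=1) = 5/18 + 25/36 = 35/36
H(X) = -[(1/36)·log₂(1/36) + (35/36)·log₂(35/36)]
  = 0.143609 + 0.039513 = 0.183122 bits

H(Y|X) = H(X,Y) - H(X) = 1.022267 - 0.183122 = 0.8391 bits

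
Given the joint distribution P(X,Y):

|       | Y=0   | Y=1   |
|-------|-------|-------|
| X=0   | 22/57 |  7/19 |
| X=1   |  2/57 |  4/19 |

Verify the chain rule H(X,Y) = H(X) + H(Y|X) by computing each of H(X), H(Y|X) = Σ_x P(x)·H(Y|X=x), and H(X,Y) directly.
H(X) = 0.8043 bits, H(Y|X) = 0.8994 bits, H(X,Y) = 1.7037 bits

Marginal of X (row sums):
  P(X=0) = 22/57 + 7/19 = 43/57
  P(X=1) = 2/57 + 4/19 = 14/57
H(X) = -[(43/57)·log₂(43/57) + (14/57)·log₂(14/57)]
  = 0.306752 + 0.497500 = 0.8043 bits

H(Y|X) = Σ_x P(x)·H(Y|X=x):
  X=0: P(X=0) = 43/57, P(Y|X=0) = (22/43, 21/43) → H(Y|X=0) = 0.999610
  X=1: P(X=1) = 14/57, P(Y|X=1) = (1/7, 6/7) → H(Y|X=1) = 0.591673
H(Y|X) = (43/57)·0.999610 + (14/57)·0.591673 = 0.8994 bits

H(X,Y) = -Σ_{x,y} P(x,y) log₂ P(x,y). Per-cell terms -P(x,y)·log₂P(x,y):
  X=0: 0.530107, 0.530737
  X=1: 0.169575, 0.473248
Sum of the 4 terms: H(X,Y) = 1.7037 bits

Chain rule check:
  H(X) + H(Y|X) = 0.8043 + 0.8994 = 1.7037 bits
  H(X,Y) = 1.7037 bits
✓ Chain rule verified.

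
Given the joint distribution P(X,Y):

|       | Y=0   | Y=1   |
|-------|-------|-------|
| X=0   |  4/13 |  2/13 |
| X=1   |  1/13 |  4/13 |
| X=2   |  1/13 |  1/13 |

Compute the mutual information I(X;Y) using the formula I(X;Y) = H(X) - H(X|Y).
0.1404 bits

I(X;Y) = H(X) - H(X|Y)

Marginal of X (row sums):
  P(X=0) = 4/13 + 2/13 = 6/13
  P(X=1) = 1/13 + 4/13 = 5/13
  P(X=2) = 1/13 + 1/13 = 2/13
H(X) = -[(6/13)·log₂(6/13) + (5/13)·log₂(5/13) + (2/13)·log₂(2/13)]
  = 0.5148 + 0.5302 + 0.4155 = 1.4605 bits

Marginal of Y (column sums):
  P(Y=0) = 4/13 + 1/13 + 1/13 = 6/13
  P(Y=1) = 2/13 + 4/13 + 1/13 = 7/13
H(X|Y) = Σ_y P(y)·H(X|Y=y):
  Y=0: P(Y=0) = 6/13, P(X|Y=0) = (2/3, 1/6, 1/6) → H(X|Y=0) = 1.2516
  Y=1: P(Y=1) = 7/13, P(X|Y=1) = (2/7, 4/7, 1/7) → H(X|Y=1) = 1.3788
H(X|Y) = (6/13)·1.2516 + (7/13)·1.3788 = 1.3201 bits

I(X;Y) = H(X) - H(X|Y) = 1.4605 - 1.3201 = 0.1404 bits

Cross-check via I(X;Y) = H(X) + H(Y) - H(X,Y): computing H(Y) from the column sums and H(X,Y) from the 6 cells in the same way gives H(Y) = 0.9957 bits and H(X,Y) = 2.3158 bits, so
I(X;Y) = 1.4605 + 0.9957 - 2.3158 = 0.1404 bits ✓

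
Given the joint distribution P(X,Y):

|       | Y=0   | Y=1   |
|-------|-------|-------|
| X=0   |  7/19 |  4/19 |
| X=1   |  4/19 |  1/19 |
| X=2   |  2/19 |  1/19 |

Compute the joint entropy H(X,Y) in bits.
2.2663 bits

H(X,Y) = -Σ_{x,y} P(x,y) log₂ P(x,y). Per-cell terms -P(x,y)·log₂P(x,y):
  X=0: 0.53074, 0.47325
  X=1: 0.47325, 0.22358
  X=2: 0.34189, 0.22358
Sum of the 6 terms: H(X,Y) = 2.2663 bits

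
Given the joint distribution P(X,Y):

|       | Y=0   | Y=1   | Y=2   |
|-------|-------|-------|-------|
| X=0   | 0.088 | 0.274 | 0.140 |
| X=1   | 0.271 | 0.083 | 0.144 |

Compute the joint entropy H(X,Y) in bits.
2.4285 bits

H(X,Y) = -Σ_{x,y} P(x,y) log₂ P(x,y). Per-cell terms -P(x,y)·log₂P(x,y):
  X=0: 0.30856, 0.51176, 0.39711
  X=1: 0.51047, 0.29803, 0.40260
Sum of the 6 terms: H(X,Y) = 2.4285 bits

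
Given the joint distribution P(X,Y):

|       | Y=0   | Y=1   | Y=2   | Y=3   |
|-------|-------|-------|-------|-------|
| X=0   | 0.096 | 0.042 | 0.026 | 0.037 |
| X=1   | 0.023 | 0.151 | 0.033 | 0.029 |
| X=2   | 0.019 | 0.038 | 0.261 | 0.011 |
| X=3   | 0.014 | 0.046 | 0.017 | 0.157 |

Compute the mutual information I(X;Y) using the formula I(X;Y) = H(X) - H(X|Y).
0.5679 bits

I(X;Y) = H(X) - H(X|Y)

Marginal of X (row sums):
  P(X=0) = 0.096 + 0.042 + 0.026 + 0.037 = 0.201
  P(X=1) = 0.023 + 0.151 + 0.033 + 0.029 = 0.236
  P(X=2) = 0.019 + 0.038 + 0.261 + 0.011 = 0.329
  P(X=3) = 0.014 + 0.046 + 0.017 + 0.157 = 0.234
H(X) = -[0.201·log₂(0.201) + 0.236·log₂(0.236) + 0.329·log₂(0.329) + 0.234·log₂(0.234)]
  = 0.46526 + 0.49162 + 0.52766 + 0.49033 = 1.97487 bits

Marginal of Y (column sums):
  P(Y=0) = 0.096 + 0.023 + 0.019 + 0.014 = 0.152
  P(Y=1) = 0.042 + 0.151 + 0.038 + 0.046 = 0.277
  P(Y=2) = 0.026 + 0.033 + 0.261 + 0.017 = 0.337
  P(Y=3) = 0.037 + 0.029 + 0.011 + 0.157 = 0.234
H(X|Y) = Σ_y P(y)·H(X|Y=y):
  Y=0: P(Y=0) = 0.152, P(X|Y=0) = (12/19, 23/152, 1/8, 7/76) → H(X|Y=0) = 1.52285
  Y=1: P(Y=1) = 0.277, P(X|Y=1) = (42/277, 151/277, 38/277, 46/277) → H(X|Y=1) = 1.71309
  Y=2: P(Y=2) = 0.337, P(X|Y=2) = (26/337, 33/337, 261/337, 17/337) → H(X|Y=2) = 1.11635
  Y=3: P(Y=3) = 0.234, P(X|Y=3) = (37/234, 29/234, 11/234, 157/234) → H(X|Y=3) = 1.38771
H(X|Y) = 0.152·1.52285 + 0.277·1.71309 + 0.337·1.11635 + 0.234·1.38771 = 1.40693 bits

I(X;Y) = H(X) - H(X|Y) = 1.97487 - 1.40693 = 0.5679 bits

Cross-check via I(X;Y) = H(X) + H(Y) - H(X,Y): computing H(Y) from the column sums and H(X,Y) from the 16 cells in the same way gives H(Y) = 1.94527 bits and H(X,Y) = 3.35220 bits, so
I(X;Y) = 1.97487 + 1.94527 - 3.35220 = 0.5679 bits ✓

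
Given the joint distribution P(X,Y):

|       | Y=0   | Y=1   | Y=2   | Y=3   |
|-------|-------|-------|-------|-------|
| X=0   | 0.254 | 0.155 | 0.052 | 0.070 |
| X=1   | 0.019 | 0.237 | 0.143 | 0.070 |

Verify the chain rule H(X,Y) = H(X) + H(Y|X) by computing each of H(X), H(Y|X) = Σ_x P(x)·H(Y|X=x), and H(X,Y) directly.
H(X) = 0.9972 bits, H(Y|X) = 1.6829 bits, H(X,Y) = 2.6801 bits

Marginal of X (row sums):
  P(X=0) = 0.254 + 0.155 + 0.052 + 0.070 = 0.531
  P(X=1) = 0.019 + 0.237 + 0.143 + 0.070 = 0.469
H(X) = -[0.531·log₂(0.531) + 0.469·log₂(0.469)]
  = 0.484918 + 0.512308 = 0.9972 bits

H(Y|X) = Σ_x P(x)·H(Y|X=x):
  X=0: P(X=0) = 0.531, P(Y|X=0) = (254/531, 155/531, 52/531, 70/531) → H(Y|X=0) = 1.741084
  X=1: P(X=1) = 0.469, P(Y|X=1) = (19/469, 237/469, 143/469, 10/67) → H(Y|X=1) = 1.617039
H(Y|X) = 0.531·1.741084 + 0.469·1.617039 = 1.6829 bits

H(X,Y) = -Σ_{x,y} P(x,y) log₂ P(x,y). Per-cell terms -P(x,y)·log₂P(x,y):
  X=0: 0.502183, 0.416897, 0.221798, 0.268555
  X=1: 0.108639, 0.492259, 0.401246, 0.268555
Sum of the 8 terms: H(X,Y) = 2.6801 bits

Chain rule check:
  H(X) + H(Y|X) = 0.9972 + 1.6829 = 2.6801 bits
  H(X,Y) = 2.6801 bits
✓ Chain rule verified.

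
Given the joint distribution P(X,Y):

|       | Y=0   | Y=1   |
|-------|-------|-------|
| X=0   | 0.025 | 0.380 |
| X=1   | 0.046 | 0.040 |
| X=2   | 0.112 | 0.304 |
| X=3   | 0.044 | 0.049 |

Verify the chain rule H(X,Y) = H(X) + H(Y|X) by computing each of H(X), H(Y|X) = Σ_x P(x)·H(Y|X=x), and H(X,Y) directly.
H(X) = 1.6776 bits, H(Y|X) = 0.6635 bits, H(X,Y) = 2.3411 bits

Marginal of X (row sums):
  P(X=0) = 0.025 + 0.380 = 0.405
  P(X=1) = 0.046 + 0.040 = 0.086
  P(X=2) = 0.112 + 0.304 = 0.416
  P(X=3) = 0.044 + 0.049 = 0.093
H(X) = -[0.405·log₂(0.405) + 0.086·log₂(0.086) + 0.416·log₂(0.416) + 0.093·log₂(0.093)]
  = 0.528123 + 0.304399 + 0.526383 + 0.318676 = 1.6776 bits

H(Y|X) = Σ_x P(x)·H(Y|X=x):
  X=0: P(X=0) = 0.405, P(Y|X=0) = (5/81, 76/81) → H(Y|X=0) = 0.334268
  X=1: P(X=1) = 0.086, P(Y|X=1) = (23/43, 20/43) → H(Y|X=1) = 0.996486
  X=2: P(X=2) = 0.416, P(Y|X=2) = (7/26, 19/26) → H(Y|X=2) = 0.840359
  X=3: P(X=3) = 0.093, P(Y|X=3) = (44/93, 49/93) → H(Y|X=3) = 0.997914
H(Y|X) = 0.405·0.334268 + 0.086·0.996486 + 0.416·0.840359 + 0.093·0.997914 = 0.6635 bits

H(X,Y) = -Σ_{x,y} P(x,y) log₂ P(x,y). Per-cell terms -P(x,y)·log₂P(x,y):
  X=0: 0.133048, 0.530453
  X=1: 0.204342, 0.185754
  X=2: 0.353744, 0.522228
  X=3: 0.198280, 0.213203
Sum of the 8 terms: H(X,Y) = 2.3411 bits

Chain rule check:
  H(X) + H(Y|X) = 1.6776 + 0.6635 = 2.3411 bits
  H(X,Y) = 2.3411 bits
✓ Chain rule verified.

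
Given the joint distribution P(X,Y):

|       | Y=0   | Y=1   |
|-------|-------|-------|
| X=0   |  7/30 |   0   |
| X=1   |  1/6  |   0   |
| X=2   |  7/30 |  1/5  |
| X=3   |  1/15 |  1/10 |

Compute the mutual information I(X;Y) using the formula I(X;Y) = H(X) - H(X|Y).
0.2880 bits

I(X;Y) = H(X) - H(X|Y)

Marginal of X (row sums):
  P(X=0) = 7/30 + 0 = 7/30
  P(X=1) = 1/6 + 0 = 1/6
  P(X=2) = 7/30 + 1/5 = 13/30
  P(X=3) = 1/15 + 1/10 = 1/6
H(X) = -[(7/30)·log₂(7/30) + (1/6)·log₂(1/6) + (13/30)·log₂(13/30) + (1/6)·log₂(1/6)]
  = 0.489892 + 0.430827 + 0.522795 + 0.430827 = 1.87434 bits

Marginal of Y (column sums):
  P(Y=0) = 7/30 + 1/6 + 7/30 + 1/15 = 7/10
  P(Y=1) = 0 + 0 + 1/5 + 1/10 = 3/10
H(X|Y) = Σ_y P(y)·H(X|Y=y):
  Y=0: P(Y=0) = 7/10, P(X|Y=0) = (1/3, 5/21, 1/3, 2/21) → H(X|Y=0) = 1.872669
  Y=1: P(Y=1) = 3/10, P(X|Y=1) = (0, 0, 2/3, 1/3) → H(X|Y=1) = 0.918296
H(X|Y) = (7/10)·1.872669 + (3/10)·0.918296 = 1.58636 bits

I(X;Y) = H(X) - H(X|Y) = 1.87434 - 1.58636 = 0.2880 bits

Cross-check via I(X;Y) = H(X) + H(Y) - H(X,Y): computing H(Y) from the column sums and H(X,Y) from the 8 cells in the same way gives H(Y) = 0.88129 bits and H(X,Y) = 2.46765 bits, so
I(X;Y) = 1.87434 + 0.88129 - 2.46765 = 0.2880 bits ✓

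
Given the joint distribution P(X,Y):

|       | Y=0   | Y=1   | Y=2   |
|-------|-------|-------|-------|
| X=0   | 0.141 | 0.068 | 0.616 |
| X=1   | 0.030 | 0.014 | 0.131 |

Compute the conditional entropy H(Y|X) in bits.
1.0459 bits

H(Y|X) = H(X,Y) - H(X)

H(X,Y) = -Σ_{x,y} P(x,y) log₂ P(x,y). Per-cell terms -P(x,y)·log₂P(x,y):
  X=0: 0.39850, 0.26373, 0.43058
  X=1: 0.15177, 0.08622, 0.38414
Sum of the 6 terms: H(X,Y) = 1.7149 bits

Marginal of X (row sums):
  P(X=0) = 0.141 + 0.068 + 0.616 = 0.825
  P(X=1) = 0.030 + 0.014 + 0.131 = 0.175
H(X) = -[0.825·log₂(0.825) + 0.175·log₂(0.175)]
  = 0.22897 + 0.44005 = 0.6690 bits

H(Y|X) = H(X,Y) - H(X) = 1.7149 - 0.6690 = 1.0459 bits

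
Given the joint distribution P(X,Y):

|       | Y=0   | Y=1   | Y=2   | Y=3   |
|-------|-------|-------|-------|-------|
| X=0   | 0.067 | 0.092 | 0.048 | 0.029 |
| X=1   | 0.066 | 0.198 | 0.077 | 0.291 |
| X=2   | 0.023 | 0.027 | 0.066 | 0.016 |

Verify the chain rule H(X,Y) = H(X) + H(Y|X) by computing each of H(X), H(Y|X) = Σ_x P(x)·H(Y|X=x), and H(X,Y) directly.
H(X) = 1.2956 bits, H(Y|X) = 1.7854 bits, H(X,Y) = 3.0810 bits

Marginal of X (row sums):
  P(X=0) = 0.067 + 0.092 + 0.048 + 0.029 = 0.236
  P(X=1) = 0.066 + 0.198 + 0.077 + 0.291 = 0.632
  P(X=2) = 0.023 + 0.027 + 0.066 + 0.016 = 0.132
H(X) = -[0.236·log₂(0.236) + 0.632·log₂(0.632) + 0.132·log₂(0.132)]
  = 0.4916 + 0.4184 + 0.3856 = 1.2956 bits

H(Y|X) = Σ_x P(x)·H(Y|X=x):
  X=0: P(X=0) = 0.236, P(Y|X=0) = (67/236, 23/59, 12/59, 29/236) → H(Y|X=0) = 1.8845
  X=1: P(X=1) = 0.632, P(Y|X=1) = (33/316, 99/316, 77/632, 291/632) → H(Y|X=1) = 1.7502
  X=2: P(X=2) = 0.132, P(Y|X=2) = (23/132, 9/44, 1/2, 4/33) → H(Y|X=2) = 1.7766
H(Y|X) = 0.236·1.8845 + 0.632·1.7502 + 0.132·1.7766 = 1.7854 bits

H(X,Y) = -Σ_{x,y} P(x,y) log₂ P(x,y). Per-cell terms -P(x,y)·log₂P(x,y):
  X=0: 0.2613, 0.3167, 0.2103, 0.1481
  X=1: 0.2588, 0.4626, 0.2848, 0.5182
  X=2: 0.1252, 0.1407, 0.2588, 0.0955
Sum of the 12 terms: H(X,Y) = 3.0810 bits

Chain rule check:
  H(X) + H(Y|X) = 1.2956 + 1.7854 = 3.0810 bits
  H(X,Y) = 3.0810 bits
✓ Chain rule verified.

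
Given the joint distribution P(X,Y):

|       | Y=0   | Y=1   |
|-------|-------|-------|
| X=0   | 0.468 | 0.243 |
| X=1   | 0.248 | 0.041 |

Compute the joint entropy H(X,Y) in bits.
1.6964 bits

H(X,Y) = -Σ_{x,y} P(x,y) log₂ P(x,y). Per-cell terms -P(x,y)·log₂P(x,y):
  X=0: 0.51266, 0.49596
  X=1: 0.49887, 0.18894
Sum of the 4 terms: H(X,Y) = 1.6964 bits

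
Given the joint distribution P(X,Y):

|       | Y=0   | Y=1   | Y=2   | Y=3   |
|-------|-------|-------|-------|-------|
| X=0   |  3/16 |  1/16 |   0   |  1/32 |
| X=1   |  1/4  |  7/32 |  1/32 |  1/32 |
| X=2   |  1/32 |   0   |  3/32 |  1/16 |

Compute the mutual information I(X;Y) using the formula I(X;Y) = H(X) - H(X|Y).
0.3518 bits

I(X;Y) = H(X) - H(X|Y)

Marginal of X (row sums):
  P(X=0) = 3/16 + 1/16 + 0 + 1/32 = 9/32
  P(X=1) = 1/4 + 7/32 + 1/32 + 1/32 = 17/32
  P(X=2) = 1/32 + 0 + 3/32 + 1/16 = 3/16
H(X) = -[(9/32)·log₂(9/32) + (17/32)·log₂(17/32) + (3/16)·log₂(3/16)]
  = 0.5147 + 0.4848 + 0.4528 = 1.4523 bits

Marginal of Y (column sums):
  P(Y=0) = 3/16 + 1/4 + 1/32 = 15/32
  P(Y=1) = 1/16 + 7/32 + 0 = 9/32
  P(Y=2) = 0 + 1/32 + 3/32 = 1/8
  P(Y=3) = 1/32 + 1/32 + 1/16 = 1/8
H(X|Y) = Σ_y P(y)·H(X|Y=y):
  Y=0: P(Y=0) = 15/32, P(X|Y=0) = (2/5, 8/15, 1/15) → H(X|Y=0) = 1.2729
  Y=1: P(Y=1) = 9/32, P(X|Y=1) = (2/9, 7/9, 0) → H(X|Y=1) = 0.7642
  Y=2: P(Y=2) = 1/8, P(X|Y=2) = (0, 1/4, 3/4) → H(X|Y=2) = 0.8113
  Y=3: P(Y=3) = 1/8, P(X|Y=3) = (1/4, 1/4, 1/2) → H(X|Y=3) = 1.5000
H(X|Y) = (15/32)·1.2729 + (9/32)·0.7642 + (1/8)·0.8113 + (1/8)·1.5000 = 1.1005 bits

I(X;Y) = H(X) - H(X|Y) = 1.4523 - 1.1005 = 0.3518 bits

Cross-check via I(X;Y) = H(X) + H(Y) - H(X,Y): computing H(Y) from the column sums and H(X,Y) from the 12 cells in the same way gives H(Y) = 1.7771 bits and H(X,Y) = 2.8776 bits, so
I(X;Y) = 1.4523 + 1.7771 - 2.8776 = 0.3518 bits ✓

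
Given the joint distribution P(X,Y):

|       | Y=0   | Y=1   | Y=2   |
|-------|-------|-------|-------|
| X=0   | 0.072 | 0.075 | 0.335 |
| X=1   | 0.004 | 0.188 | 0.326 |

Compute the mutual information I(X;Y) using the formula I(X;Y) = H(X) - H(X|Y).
0.0887 bits

I(X;Y) = H(X) - H(X|Y)

Marginal of X (row sums):
  P(X=0) = 0.072 + 0.075 + 0.335 = 0.482
  P(X=1) = 0.004 + 0.188 + 0.326 = 0.518
H(X) = -[0.482·log₂(0.482) + 0.518·log₂(0.518)]
  = 0.507495 + 0.491570 = 0.999065 bits

Marginal of Y (column sums):
  P(Y=0) = 0.072 + 0.004 = 0.076
  P(Y=1) = 0.075 + 0.188 = 0.263
  P(Y=2) = 0.335 + 0.326 = 0.661
H(X|Y) = Σ_y P(y)·H(X|Y=y):
  Y=0: P(Y=0) = 0.076, P(X|Y=0) = (18/19, 1/19) → H(X|Y=0) = 0.297472
  Y=1: P(Y=1) = 0.263, P(X|Y=1) = (75/263, 188/263) → H(X|Y=1) = 0.862401
  Y=2: P(Y=2) = 0.661, P(X|Y=2) = (335/661, 326/661) → H(X|Y=2) = 0.999866
H(X|Y) = 0.076·0.297472 + 0.263·0.862401 + 0.661·0.999866 = 0.910331 bits

I(X;Y) = H(X) - H(X|Y) = 0.999065 - 0.910331 = 0.0887 bits

Cross-check via I(X;Y) = H(X) + H(Y) - H(X,Y): computing H(Y) from the column sums and H(X,Y) from the 6 cells in the same way gives H(Y) = 1.184123 bits and H(X,Y) = 2.094454 bits, so
I(X;Y) = 0.999065 + 1.184123 - 2.094454 = 0.0887 bits ✓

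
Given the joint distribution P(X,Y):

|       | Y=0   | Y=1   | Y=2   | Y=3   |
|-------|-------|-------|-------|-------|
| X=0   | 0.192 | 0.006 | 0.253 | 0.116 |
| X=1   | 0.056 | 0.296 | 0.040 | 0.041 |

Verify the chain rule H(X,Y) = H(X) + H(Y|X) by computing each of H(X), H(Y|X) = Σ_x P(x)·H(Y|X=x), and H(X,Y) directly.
H(X) = 0.9870 bits, H(Y|X) = 1.5040 bits, H(X,Y) = 2.4910 bits

Marginal of X (row sums):
  P(X=0) = 0.192 + 0.006 + 0.253 + 0.116 = 0.567
  P(X=1) = 0.056 + 0.296 + 0.040 + 0.041 = 0.433
H(X) = -[0.567·log₂(0.567) + 0.433·log₂(0.433)]
  = 0.4641 + 0.5229 = 0.9870 bits

H(Y|X) = Σ_x P(x)·H(Y|X=x):
  X=0: P(X=0) = 0.567, P(Y|X=0) = (64/189, 2/189, 253/567, 116/567) → H(Y|X=0) = 1.5863
  X=1: P(X=1) = 0.433, P(Y|X=1) = (56/433, 296/433, 40/433, 41/433) → H(Y|X=1) = 1.3962
H(Y|X) = 0.567·1.5863 + 0.433·1.3962 = 1.5040 bits

H(X,Y) = -Σ_{x,y} P(x,y) log₂ P(x,y). Per-cell terms -P(x,y)·log₂P(x,y):
  X=0: 0.4571, 0.0443, 0.5016, 0.3605
  X=1: 0.2329, 0.5199, 0.1858, 0.1889
Sum of the 8 terms: H(X,Y) = 2.4910 bits

Chain rule check:
  H(X) + H(Y|X) = 0.9870 + 1.5040 = 2.4910 bits
  H(X,Y) = 2.4910 bits
✓ Chain rule verified.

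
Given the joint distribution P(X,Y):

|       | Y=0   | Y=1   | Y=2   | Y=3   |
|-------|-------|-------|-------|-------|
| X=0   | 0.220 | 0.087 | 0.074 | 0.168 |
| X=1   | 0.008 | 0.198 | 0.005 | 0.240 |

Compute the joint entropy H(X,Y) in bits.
2.5481 bits

H(X,Y) = -Σ_{x,y} P(x,y) log₂ P(x,y). Per-cell terms -P(x,y)·log₂P(x,y):
  X=0: 0.48057, 0.30649, 0.27797, 0.43234
  X=1: 0.05573, 0.46261, 0.03822, 0.49413
Sum of the 8 terms: H(X,Y) = 2.5481 bits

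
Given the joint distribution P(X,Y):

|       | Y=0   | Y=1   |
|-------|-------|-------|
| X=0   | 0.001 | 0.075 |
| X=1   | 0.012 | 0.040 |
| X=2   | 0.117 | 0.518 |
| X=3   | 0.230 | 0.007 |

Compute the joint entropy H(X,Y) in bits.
1.9441 bits

H(X,Y) = -Σ_{x,y} P(x,y) log₂ P(x,y). Per-cell terms -P(x,y)·log₂P(x,y):
  X=0: 0.00997, 0.28027
  X=1: 0.07657, 0.18575
  X=2: 0.36216, 0.49157
  X=3: 0.48767, 0.05011
Sum of the 8 terms: H(X,Y) = 1.9441 bits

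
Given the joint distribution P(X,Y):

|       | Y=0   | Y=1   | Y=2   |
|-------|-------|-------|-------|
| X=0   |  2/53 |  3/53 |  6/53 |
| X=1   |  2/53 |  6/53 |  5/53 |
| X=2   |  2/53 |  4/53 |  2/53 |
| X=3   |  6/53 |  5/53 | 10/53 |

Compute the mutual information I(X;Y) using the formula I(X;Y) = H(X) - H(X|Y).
0.0525 bits

I(X;Y) = H(X) - H(X|Y)

Marginal of X (row sums):
  P(X=0) = 2/53 + 3/53 + 6/53 = 11/53
  P(X=1) = 2/53 + 6/53 + 5/53 = 13/53
  P(X=2) = 2/53 + 4/53 + 2/53 = 8/53
  P(X=3) = 6/53 + 5/53 + 10/53 = 21/53
H(X) = -[(11/53)·log₂(11/53) + (13/53)·log₂(13/53) + (8/53)·log₂(8/53) + (21/53)·log₂(21/53)]
  = 0.47082 + 0.49731 + 0.41176 + 0.52920 = 1.90909 bits

Marginal of Y (column sums):
  P(Y=0) = 2/53 + 2/53 + 2/53 + 6/53 = 12/53
  P(Y=1) = 3/53 + 6/53 + 4/53 + 5/53 = 18/53
  P(Y=2) = 6/53 + 5/53 + 2/53 + 10/53 = 23/53
H(X|Y) = Σ_y P(y)·H(X|Y=y):
  Y=0: P(Y=0) = 12/53, P(X|Y=0) = (1/6, 1/6, 1/6, 1/2) → H(X|Y=0) = 1.79248
  Y=1: P(Y=1) = 18/53, P(X|Y=1) = (1/6, 1/3, 2/9, 5/18) → H(X|Y=1) = 1.95469
  Y=2: P(Y=2) = 23/53, P(X|Y=2) = (6/23, 5/23, 2/23, 10/23) → H(X|Y=2) = 1.81318
H(X|Y) = (12/53)·1.79248 + (18/53)·1.95469 + (23/53)·1.81318 = 1.85655 bits

I(X;Y) = H(X) - H(X|Y) = 1.90909 - 1.85655 = 0.0525 bits

Cross-check via I(X;Y) = H(X) + H(Y) - H(X,Y): computing H(Y) from the column sums and H(X,Y) from the 12 cells in the same way gives H(Y) = 1.53697 bits and H(X,Y) = 3.39353 bits, so
I(X;Y) = 1.90909 + 1.53697 - 3.39353 = 0.0525 bits ✓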